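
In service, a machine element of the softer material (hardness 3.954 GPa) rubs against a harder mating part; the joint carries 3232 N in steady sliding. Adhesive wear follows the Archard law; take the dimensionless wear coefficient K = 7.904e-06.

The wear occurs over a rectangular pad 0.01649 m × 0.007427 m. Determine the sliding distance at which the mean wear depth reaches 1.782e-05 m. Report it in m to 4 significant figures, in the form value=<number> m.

value=337.8 m

Every step holds full precision. Intermediates appear rounded, and one last rounding: four significant figures.
Convert: Hardness H = 3.954 GPa = 3.954e+09 Pa.
Convert: Contact area A = 0.01649 m × 0.007427 m = 1.225e-04 m².
Working in SI base units: W = 3232 N, H = 3.954e+09 Pa, K = 7.904e-06.
Wearable volume V_lim = h_lim·A = 1.782e-05 · 1.225e-04 = 2.182e-09 m³.
Life L = V_lim·H/(K·W) = 2.182e-09 · 3.954e+09 / (7.904e-06 · 3232) = 337.8 m.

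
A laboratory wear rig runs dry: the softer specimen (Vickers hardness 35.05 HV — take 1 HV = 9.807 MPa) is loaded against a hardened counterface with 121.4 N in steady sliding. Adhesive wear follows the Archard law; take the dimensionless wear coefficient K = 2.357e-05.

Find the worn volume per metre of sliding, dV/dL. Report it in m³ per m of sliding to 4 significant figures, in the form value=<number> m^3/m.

Quoted intermediates are rounded. All working math carries full float precision; rounded once at the end: four significant figures.
Hardness H = 35.05 HV × 9.807 MPa/HV = 343.7 MPa = 3.437e+08 Pa.
Restated in SI base units: W = 121.4 N, H = 3.437e+08 Pa, K = 2.357e-05.
Wear rate dV/dL = K·W/H — distance-free: 2.357e-05 · 121.4 / 3.437e+08 = 8.324e-12 m³/m.

value=8.324e-12 m^3/m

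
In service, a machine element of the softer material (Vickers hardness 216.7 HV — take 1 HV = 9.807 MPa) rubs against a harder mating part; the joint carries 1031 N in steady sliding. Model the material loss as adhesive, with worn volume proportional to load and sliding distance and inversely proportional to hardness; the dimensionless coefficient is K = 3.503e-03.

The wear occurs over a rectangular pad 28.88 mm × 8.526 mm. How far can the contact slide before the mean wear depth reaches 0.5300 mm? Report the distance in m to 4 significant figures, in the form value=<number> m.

Quoted intermediates are rounded, and every step maintains exact precision — a lone final rounding to 4 significant figures.
Hardness H = 216.7 HV × 9.807 MPa/HV = 2125 MPa = 2.125e+09 Pa.
Pad sides 28.88 mm × 8.526 mm = 0.02888 m × 0.008526 m. Contact area A = 0.02888 m × 0.008526 m = 2.462e-04 m².
Depth limit h_lim = 0.5300 mm = 5.300e-04 m.
Working in SI base units: W = 1031 N, H = 2.125e+09 Pa, K = 3.503e-03.
Permissible volume V_lim = h_lim·A = 5.300e-04 · 2.462e-04 = 1.305e-07 m³.
So the life L = V_lim·H/(K·W) = 1.305e-07 · 2.125e+09 / (3.503e-03 · 1031) = 76.79 m.

value=76.79 m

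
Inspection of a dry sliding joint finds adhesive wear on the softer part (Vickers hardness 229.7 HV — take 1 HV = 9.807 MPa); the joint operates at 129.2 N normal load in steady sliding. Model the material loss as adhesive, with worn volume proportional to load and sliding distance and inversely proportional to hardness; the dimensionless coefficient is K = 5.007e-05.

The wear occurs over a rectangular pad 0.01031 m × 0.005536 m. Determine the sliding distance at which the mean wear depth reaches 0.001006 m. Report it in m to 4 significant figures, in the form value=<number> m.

Shown intermediates are rounded, and the algebra holds exact precision, and one final rounding: four significant figures.
Hardness H = 229.7 HV × 9.807 MPa/HV = 2253 MPa = 2.253e+09 Pa.
Contact area A = 0.01031 m × 0.005536 m = 5.708e-05 m².
Restated in SI base units: W = 129.2 N, H = 2.253e+09 Pa, K = 5.007e-05.
Permissible volume V_lim = h_lim·A = 0.001006 · 5.708e-05 = 5.742e-08 m³.
So the life L = V_lim·H/(K·W) = 5.742e-08 · 2.253e+09 / (5.007e-05 · 129.2) = 1.999e+04 m.

value=1.999e+04 m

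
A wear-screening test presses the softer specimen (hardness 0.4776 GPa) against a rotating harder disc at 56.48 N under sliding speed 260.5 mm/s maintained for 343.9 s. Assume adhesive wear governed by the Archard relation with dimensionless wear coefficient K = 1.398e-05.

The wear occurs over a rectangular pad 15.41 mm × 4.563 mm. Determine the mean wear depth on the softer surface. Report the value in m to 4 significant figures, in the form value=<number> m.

The algebra carries exact precision; intermediate values are shown rounded, and one last rounding to 4 significant digits.
Sliding speed v = 260.5 mm/s = 0.2605 m/s. Path length L = v·t = 0.2605 m/s × 343.9 s = 89.59 m.
Hardness H = 0.4776 GPa = 4.776e+08 Pa.
Pad sides 15.41 mm × 4.563 mm = 0.01541 m × 0.004563 m. Contact area A = 0.01541 m × 0.004563 m = 7.032e-05 m².
Working in SI base units: W = 56.48 N, H = 4.776e+08 Pa, K = 1.398e-05.
By Archard's law, V = K·W·L/H = 1.398e-05 · 56.48 · 89.59 / 4.776e+08 = 1.481e-10 m³.
Wear depth h = V/A = 1.481e-10 / 7.032e-05 = 2.106e-06 m.

value=2.106e-06 m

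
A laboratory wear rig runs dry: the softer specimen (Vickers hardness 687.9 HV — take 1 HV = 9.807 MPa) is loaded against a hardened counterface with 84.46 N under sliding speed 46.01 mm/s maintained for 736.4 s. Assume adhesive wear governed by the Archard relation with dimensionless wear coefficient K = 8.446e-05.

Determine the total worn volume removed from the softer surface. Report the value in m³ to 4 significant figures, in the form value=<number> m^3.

value=3.583e-11 m^3

Every step holds full float precision, and the intermediates are displayed rounded. Rounded just once, at four significant figures.
Convert: Sliding speed v = 46.01 mm/s = 0.04601 m/s. Distance covered L = v·t = 0.04601 m/s × 736.4 s = 33.88 m.
Convert: Hardness H = 687.9 HV × 9.807 MPa/HV = 6746 MPa = 6.746e+09 Pa.
In SI base units: W = 84.46 N, H = 6.746e+09 Pa, K = 8.446e-05.
By Archard's law, V = K·W·L/H = 8.446e-05 · 84.46 · 33.88 / 6.746e+09 = 3.583e-11 m³.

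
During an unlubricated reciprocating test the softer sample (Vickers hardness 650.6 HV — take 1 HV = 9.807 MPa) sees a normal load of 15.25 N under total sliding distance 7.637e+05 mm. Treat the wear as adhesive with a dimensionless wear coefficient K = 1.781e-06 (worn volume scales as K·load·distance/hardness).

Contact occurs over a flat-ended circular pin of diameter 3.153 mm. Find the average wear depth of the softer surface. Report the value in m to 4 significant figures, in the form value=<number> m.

value=4.164e-07 m

Shown intermediates are rounded — all working math holds full precision — a lone final rounding: four significant figures.
Convert: The distance L = 7.637e+05 mm = 763.7 m.
Convert: Hardness H = 650.6 HV × 9.807 MPa/HV = 6380 MPa = 6.380e+09 Pa.
Convert: Pin diameter d = 3.153 mm = 0.003153 m. Contact area A = π·d²/4 = π·(0.003153 m)²/4 = 7.808e-06 m².
In SI base units, W = 15.25 N, H = 6.380e+09 Pa, K = 1.781e-06.
Worn volume V = K·W·L/H = 1.781e-06 · 15.25 · 763.7 / 6.380e+09 = 3.251e-12 m³.
Mean depth h = V/A = 3.251e-12 / 7.808e-06 = 4.164e-07 m.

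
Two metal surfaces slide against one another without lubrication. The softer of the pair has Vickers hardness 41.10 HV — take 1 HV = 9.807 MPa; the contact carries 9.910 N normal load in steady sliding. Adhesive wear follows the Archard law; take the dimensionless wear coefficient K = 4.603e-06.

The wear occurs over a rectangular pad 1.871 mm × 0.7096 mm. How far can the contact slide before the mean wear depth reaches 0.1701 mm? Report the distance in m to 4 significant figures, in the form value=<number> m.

value=1996 m

Each operation runs at exact precision, and the intermediates are shown rounded; one final rounding, at four significant figures.
Convert: Hardness H = 41.10 HV × 9.807 MPa/HV = 403.1 MPa = 4.031e+08 Pa.
Convert: Pad sides 1.871 mm × 0.7096 mm = 1.871e-03 m × 7.096e-04 m. Contact area A = 1.871e-03 m × 7.096e-04 m = 1.328e-06 m².
Convert: Depth limit h_lim = 0.1701 mm = 1.701e-04 m.
Restated in SI base units: W = 9.910 N, H = 4.031e+08 Pa, K = 4.603e-06.
Wearable volume V_lim = h_lim·A = 1.701e-04 · 1.328e-06 = 2.258e-10 m³.
Sliding life L = V_lim·H/(K·W) = 2.258e-10 · 4.031e+08 / (4.603e-06 · 9.910) = 1996 m.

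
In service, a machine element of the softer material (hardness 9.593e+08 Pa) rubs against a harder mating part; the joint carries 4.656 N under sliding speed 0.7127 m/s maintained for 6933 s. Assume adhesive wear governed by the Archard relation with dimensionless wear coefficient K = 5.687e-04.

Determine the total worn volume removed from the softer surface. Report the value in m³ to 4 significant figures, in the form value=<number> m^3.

value=1.364e-08 m^3

Every step carries exact precision; the intermediates are displayed rounded — rounded just once, at four significant digits.
Distance L = v·t = 0.7127 m/s × 6933 s = 4941 m.
Restated in SI base units: W = 4.656 N, H = 9.593e+08 Pa, K = 5.687e-04.
Apply Archard: V = K·W·L/H = 5.687e-04 · 4.656 · 4941 / 9.593e+08 = 1.364e-08 m³.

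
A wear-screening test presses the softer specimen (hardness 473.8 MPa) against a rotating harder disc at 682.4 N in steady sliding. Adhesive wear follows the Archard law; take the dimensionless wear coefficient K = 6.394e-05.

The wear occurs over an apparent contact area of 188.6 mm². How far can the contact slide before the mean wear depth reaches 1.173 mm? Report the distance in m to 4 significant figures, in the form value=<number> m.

The computation maintains full precision; intermediate values are shown rounded; a lone final rounding to four significant figures.
Convert: Hardness H = 473.8 MPa = 4.738e+08 Pa.
Convert: Contact area A = 188.6 mm² = 1.886e-04 m².
Convert: Depth limit h_lim = 1.173 mm = 0.001173 m.
SI base units throughout: W = 682.4 N, H = 4.738e+08 Pa, K = 6.394e-05.
Permissible volume V_lim = h_lim·A = 0.001173 · 1.886e-04 = 2.212e-07 m³.
Life L = V_lim·H/(K·W) = 2.212e-07 · 4.738e+08 / (6.394e-05 · 682.4) = 2402 m.

value=2402 m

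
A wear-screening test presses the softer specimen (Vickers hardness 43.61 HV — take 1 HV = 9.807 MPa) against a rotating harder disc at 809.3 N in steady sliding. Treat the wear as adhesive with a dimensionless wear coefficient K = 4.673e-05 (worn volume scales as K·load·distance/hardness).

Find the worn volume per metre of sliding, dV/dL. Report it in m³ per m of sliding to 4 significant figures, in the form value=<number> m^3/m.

value=8.843e-11 m^3/m

Every step maintains full precision. Intermediate values are shown rounded; rounded once at the end to 4 significant digits.
Hardness H = 43.61 HV × 9.807 MPa/HV = 427.7 MPa = 4.277e+08 Pa.
In SI base units: W = 809.3 N, H = 4.277e+08 Pa, K = 4.673e-05.
The wear rate dV/dL = K·W/H (independent of L): 4.673e-05 · 809.3 / 4.277e+08 = 8.843e-11 m³/m.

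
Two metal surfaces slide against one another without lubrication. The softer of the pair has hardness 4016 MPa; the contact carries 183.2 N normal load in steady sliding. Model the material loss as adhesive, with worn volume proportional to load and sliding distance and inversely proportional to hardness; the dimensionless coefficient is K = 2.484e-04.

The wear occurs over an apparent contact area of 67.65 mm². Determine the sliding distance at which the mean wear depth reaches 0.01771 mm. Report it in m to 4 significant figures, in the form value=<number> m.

The intermediates are displayed rounded; all arithmetic runs at full precision, and one final rounding to 4 significant figures.
Hardness H = 4016 MPa = 4.016e+09 Pa.
Contact area A = 67.65 mm² = 6.765e-05 m².
Depth limit h_lim = 0.01771 mm = 1.771e-05 m.
Restated in SI base units: W = 183.2 N, H = 4.016e+09 Pa, K = 2.484e-04.
Wearable volume V_lim = h_lim·A = 1.771e-05 · 6.765e-05 = 1.198e-09 m³.
Thus life L = V_lim·H/(K·W) = 1.198e-09 · 4.016e+09 / (2.484e-04 · 183.2) = 105.7 m.

value=105.7 m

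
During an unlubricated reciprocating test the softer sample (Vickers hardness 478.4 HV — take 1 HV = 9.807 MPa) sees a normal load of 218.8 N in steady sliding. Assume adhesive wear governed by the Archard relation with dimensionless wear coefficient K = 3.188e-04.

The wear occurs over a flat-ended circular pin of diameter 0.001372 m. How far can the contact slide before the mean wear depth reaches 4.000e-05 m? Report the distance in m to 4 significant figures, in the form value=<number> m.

Every step carries full float precision; intermediates are displayed rounded; one final rounding, at four significant figures.
Convert: Hardness H = 478.4 HV × 9.807 MPa/HV = 4692 MPa = 4.692e+09 Pa.
Convert: Contact area A = π·d²/4 = π·(0.001372 m)²/4 = 1.478e-06 m².
As SI base values: W = 218.8 N, H = 4.692e+09 Pa, K = 3.188e-04.
Wearable volume V_lim = h_lim·A = 4.000e-05 · 1.478e-06 = 5.914e-11 m³.
So the life L = V_lim·H/(K·W) = 5.914e-11 · 4.692e+09 / (3.188e-04 · 218.8) = 3.978 m.

value=3.978 m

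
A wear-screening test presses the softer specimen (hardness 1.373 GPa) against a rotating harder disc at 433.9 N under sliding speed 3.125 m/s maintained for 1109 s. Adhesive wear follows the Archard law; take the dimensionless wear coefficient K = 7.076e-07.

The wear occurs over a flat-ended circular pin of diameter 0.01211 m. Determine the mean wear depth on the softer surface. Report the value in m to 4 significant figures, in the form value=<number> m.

value=6.728e-06 m

Intermediates are printed rounded; each operation carries exact precision. Rounded just once: four significant digits.
Total distance L = v·t = 3.125 m/s × 1109 s = 3466 m.
Hardness H = 1.373 GPa = 1.373e+09 Pa.
Contact area A = π·d²/4 = π·(0.01211 m)²/4 = 1.152e-04 m².
In SI base units: W = 433.9 N, H = 1.373e+09 Pa, K = 7.076e-07.
Archard volume V = K·W·L/H = 7.076e-07 · 433.9 · 3466 / 1.373e+09 = 7.750e-10 m³.
Mean wear depth h = V/A = 7.750e-10 / 1.152e-04 = 6.728e-06 m.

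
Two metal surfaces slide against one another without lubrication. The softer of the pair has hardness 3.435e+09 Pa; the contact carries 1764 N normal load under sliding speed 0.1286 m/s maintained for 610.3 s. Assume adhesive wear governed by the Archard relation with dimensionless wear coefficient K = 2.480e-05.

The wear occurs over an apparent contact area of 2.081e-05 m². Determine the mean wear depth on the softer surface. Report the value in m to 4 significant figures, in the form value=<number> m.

Every step runs at full precision; printed values are rounded. Rounded just once: 4 significant figures.
Total distance L = v·t = 0.1286 m/s × 610.3 s = 78.48 m.
Expressed in SI base units: W = 1764 N, H = 3.435e+09 Pa, K = 2.480e-05.
Archard relation: V = K·W·L/H = 2.480e-05 · 1764 · 78.48 / 3.435e+09 = 9.996e-10 m³.
Average depth h = V/A = 9.996e-10 / 2.081e-05 = 4.803e-05 m.

value=4.803e-05 m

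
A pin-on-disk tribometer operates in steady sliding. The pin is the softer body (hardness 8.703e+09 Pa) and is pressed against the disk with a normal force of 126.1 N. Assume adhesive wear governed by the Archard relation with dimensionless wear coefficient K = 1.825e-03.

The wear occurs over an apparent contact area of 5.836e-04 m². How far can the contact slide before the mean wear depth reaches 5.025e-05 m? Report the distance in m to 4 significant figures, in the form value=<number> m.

All arithmetic holds exact precision. Quoted intermediates are rounded — rounded once at the end: four significant figures.
As SI base values: W = 126.1 N, H = 8.703e+09 Pa, K = 1.825e-03.
Permissible volume V_lim = h_lim·A = 5.025e-05 · 5.836e-04 = 2.933e-08 m³.
Thus life L = V_lim·H/(K·W) = 2.933e-08 · 8.703e+09 / (1.825e-03 · 126.1) = 1109 m.

value=1109 m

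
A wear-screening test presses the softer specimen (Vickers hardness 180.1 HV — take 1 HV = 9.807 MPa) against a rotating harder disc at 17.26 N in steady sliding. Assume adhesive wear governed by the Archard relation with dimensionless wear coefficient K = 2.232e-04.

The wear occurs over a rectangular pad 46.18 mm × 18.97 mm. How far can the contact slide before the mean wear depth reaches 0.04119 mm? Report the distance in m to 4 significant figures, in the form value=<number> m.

value=1.654e+04 m

Intermediates are shown rounded; the algebra maintains full precision; one last rounding: 4 significant figures.
Convert: Hardness H = 180.1 HV × 9.807 MPa/HV = 1766 MPa = 1.766e+09 Pa.
Convert: Pad sides 46.18 mm × 18.97 mm = 0.04618 m × 0.01897 m. Contact area A = 0.04618 m × 0.01897 m = 8.760e-04 m².
Convert: Depth limit h_lim = 0.04119 mm = 4.119e-05 m.
In SI base units, W = 17.26 N, H = 1.766e+09 Pa, K = 2.232e-04.
Volume at the limit: V_lim = h_lim·A = 4.119e-05 · 8.760e-04 = 3.608e-08 m³.
Sliding life L = V_lim·H/(K·W) = 3.608e-08 · 1.766e+09 / (2.232e-04 · 17.26) = 1.654e+04 m.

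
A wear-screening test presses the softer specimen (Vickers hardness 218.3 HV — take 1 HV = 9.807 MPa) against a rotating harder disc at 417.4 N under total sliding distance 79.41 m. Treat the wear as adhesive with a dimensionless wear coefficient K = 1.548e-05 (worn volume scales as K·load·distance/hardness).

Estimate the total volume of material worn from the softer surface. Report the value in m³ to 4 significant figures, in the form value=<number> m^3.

The computation keeps full float precision, and printed values are rounded. Rounded just once, at four significant digits.
Convert: Hardness H = 218.3 HV × 9.807 MPa/HV = 2141 MPa = 2.141e+09 Pa.
Restated in SI base units: W = 417.4 N, H = 2.141e+09 Pa, K = 1.548e-05.
Wear volume V = K·W·L/H = 1.548e-05 · 417.4 · 79.41 / 2.141e+09 = 2.397e-10 m³.

value=2.397e-10 m^3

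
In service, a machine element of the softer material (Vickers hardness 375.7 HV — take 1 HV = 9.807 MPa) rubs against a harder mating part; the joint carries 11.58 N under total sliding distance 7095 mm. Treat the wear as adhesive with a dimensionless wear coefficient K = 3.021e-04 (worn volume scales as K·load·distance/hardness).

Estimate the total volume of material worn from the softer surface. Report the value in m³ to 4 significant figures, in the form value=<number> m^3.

value=6.736e-12 m^3

All arithmetic keeps exact precision; intermediate values appear rounded. Rounded just once, at 4 significant figures.
Convert: Total distance L = 7095 mm = 7.095 m.
Convert: Hardness H = 375.7 HV × 9.807 MPa/HV = 3684 MPa = 3.684e+09 Pa.
SI base units throughout: W = 11.58 N, H = 3.684e+09 Pa, K = 3.021e-04.
Apply Archard: V = K·W·L/H = 3.021e-04 · 11.58 · 7.095 / 3.684e+09 = 6.736e-12 m³.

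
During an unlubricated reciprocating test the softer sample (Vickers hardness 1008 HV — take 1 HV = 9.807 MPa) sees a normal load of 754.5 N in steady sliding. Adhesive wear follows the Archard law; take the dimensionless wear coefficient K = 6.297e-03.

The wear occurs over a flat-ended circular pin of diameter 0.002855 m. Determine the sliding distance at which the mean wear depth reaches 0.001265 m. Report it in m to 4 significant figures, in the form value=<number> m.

Printed values are rounded — each operation keeps full float precision; one last rounding: 4 significant figures.
Convert: Hardness H = 1008 HV × 9.807 MPa/HV = 9885 MPa = 9.885e+09 Pa.
Convert: Contact area A = π·d²/4 = π·(0.002855 m)²/4 = 6.402e-06 m².
In SI base units: W = 754.5 N, H = 9.885e+09 Pa, K = 6.297e-03.
Wearable volume V_lim = h_lim·A = 0.001265 · 6.402e-06 = 8.098e-09 m³.
Life L = V_lim·H/(K·W) = 8.098e-09 · 9.885e+09 / (6.297e-03 · 754.5) = 16.85 m.

value=16.85 m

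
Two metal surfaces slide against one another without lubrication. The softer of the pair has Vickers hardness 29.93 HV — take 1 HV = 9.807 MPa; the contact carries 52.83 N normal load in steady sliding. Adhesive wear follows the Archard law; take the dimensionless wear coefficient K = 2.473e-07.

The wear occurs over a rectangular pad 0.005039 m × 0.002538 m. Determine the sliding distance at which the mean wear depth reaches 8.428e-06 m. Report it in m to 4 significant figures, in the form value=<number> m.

The intermediates are shown rounded; each operation maintains full float precision, and rounded once at the end to 4 significant digits.
Convert: Hardness H = 29.93 HV × 9.807 MPa/HV = 293.5 MPa = 2.935e+08 Pa.
Convert: Contact area A = 0.005039 m × 0.002538 m = 1.279e-05 m².
Collected in SI base units: W = 52.83 N, H = 2.935e+08 Pa, K = 2.473e-07.
At the depth limit, V_lim = h_lim·A = 8.428e-06 · 1.279e-05 = 1.078e-10 m³.
Sliding life L = V_lim·H/(K·W) = 1.078e-10 · 2.935e+08 / (2.473e-07 · 52.83) = 2422 m.

value=2422 m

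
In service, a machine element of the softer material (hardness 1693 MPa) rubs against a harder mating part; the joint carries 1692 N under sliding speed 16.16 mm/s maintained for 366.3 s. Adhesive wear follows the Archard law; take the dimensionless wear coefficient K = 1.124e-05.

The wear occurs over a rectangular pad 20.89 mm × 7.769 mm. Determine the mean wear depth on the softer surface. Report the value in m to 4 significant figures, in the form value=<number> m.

Intermediate values appear rounded. All working math maintains full precision; one last rounding, at four significant figures.
Sliding speed v = 16.16 mm/s = 0.01616 m/s. Sliding distance L = v·t = 0.01616 m/s × 366.3 s = 5.919 m.
Hardness H = 1693 MPa = 1.693e+09 Pa.
Pad sides 20.89 mm × 7.769 mm = 0.02089 m × 0.007769 m. Contact area A = 0.02089 m × 0.007769 m = 1.623e-04 m².
Expressed in SI base units: W = 1692 N, H = 1.693e+09 Pa, K = 1.124e-05.
Volume removed: V = K·W·L/H = 1.124e-05 · 1692 · 5.919 / 1.693e+09 = 6.649e-11 m³.
Depth h = V/A = 6.649e-11 / 1.623e-04 = 4.097e-07 m.

value=4.097e-07 m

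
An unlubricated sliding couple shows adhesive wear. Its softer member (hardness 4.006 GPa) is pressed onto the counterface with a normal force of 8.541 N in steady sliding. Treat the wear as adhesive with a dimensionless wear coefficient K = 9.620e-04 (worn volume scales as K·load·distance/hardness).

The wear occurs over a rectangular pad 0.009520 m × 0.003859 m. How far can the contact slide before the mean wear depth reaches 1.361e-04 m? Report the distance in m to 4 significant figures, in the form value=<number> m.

value=2438 m

Shown intermediates are rounded. Every step maintains exact precision. Rounded once at the end: 4 significant figures.
Convert: Hardness H = 4.006 GPa = 4.006e+09 Pa.
Convert: Contact area A = 0.009520 m × 0.003859 m = 3.674e-05 m².
As SI base values: W = 8.541 N, H = 4.006e+09 Pa, K = 9.620e-04.
Wearable volume V_lim = h_lim·A = 1.361e-04 · 3.674e-05 = 5.000e-09 m³.
So the life L = V_lim·H/(K·W) = 5.000e-09 · 4.006e+09 / (9.620e-04 · 8.541) = 2438 m.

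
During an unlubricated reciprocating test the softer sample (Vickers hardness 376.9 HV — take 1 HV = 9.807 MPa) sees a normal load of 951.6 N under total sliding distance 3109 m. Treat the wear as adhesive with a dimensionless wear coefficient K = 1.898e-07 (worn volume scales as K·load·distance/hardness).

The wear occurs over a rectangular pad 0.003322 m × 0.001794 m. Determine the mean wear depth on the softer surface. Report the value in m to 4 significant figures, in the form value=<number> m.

value=2.549e-05 m

Intermediate values are shown rounded, and the algebra keeps full precision, and rounded just once: 4 significant digits.
Convert: Hardness H = 376.9 HV × 9.807 MPa/HV = 3696 MPa = 3.696e+09 Pa.
Convert: Contact area A = 0.003322 m × 0.001794 m = 5.960e-06 m².
In SI base units: W = 951.6 N, H = 3.696e+09 Pa, K = 1.898e-07.
Wear volume V = K·W·L/H = 1.898e-07 · 951.6 · 3109 / 3.696e+09 = 1.519e-10 m³.
Depth of wear h = V/A = 1.519e-10 / 5.960e-06 = 2.549e-05 m.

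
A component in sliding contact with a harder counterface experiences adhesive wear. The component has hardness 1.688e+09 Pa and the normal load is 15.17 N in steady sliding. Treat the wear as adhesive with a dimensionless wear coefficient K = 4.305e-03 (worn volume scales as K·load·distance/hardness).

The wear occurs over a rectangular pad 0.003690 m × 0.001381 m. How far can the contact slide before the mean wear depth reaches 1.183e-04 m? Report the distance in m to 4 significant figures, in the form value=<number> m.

value=15.58 m

Shown intermediates are rounded — all arithmetic carries exact precision — a lone final rounding to 4 significant figures.
Convert: Contact area A = 0.003690 m × 0.001381 m = 5.096e-06 m².
Collected in SI base units: W = 15.17 N, H = 1.688e+09 Pa, K = 4.305e-03.
Allowed volume V_lim = h_lim·A = 1.183e-04 · 5.096e-06 = 6.028e-10 m³.
Life L = V_lim·H/(K·W) = 6.028e-10 · 1.688e+09 / (4.305e-03 · 15.17) = 15.58 m.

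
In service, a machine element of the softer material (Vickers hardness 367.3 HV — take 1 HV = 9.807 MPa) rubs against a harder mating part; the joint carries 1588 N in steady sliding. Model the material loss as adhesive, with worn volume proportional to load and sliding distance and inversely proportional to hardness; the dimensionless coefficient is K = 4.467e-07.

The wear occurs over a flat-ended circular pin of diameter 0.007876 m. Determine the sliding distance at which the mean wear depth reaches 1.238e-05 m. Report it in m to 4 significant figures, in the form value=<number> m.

The computation holds exact precision, and intermediate values are displayed rounded. Rounded once at the end, at four significant digits.
Convert: Hardness H = 367.3 HV × 9.807 MPa/HV = 3602 MPa = 3.602e+09 Pa.
Convert: Contact area A = π·d²/4 = π·(0.007876 m)²/4 = 4.872e-05 m².
As SI base values: W = 1588 N, H = 3.602e+09 Pa, K = 4.467e-07.
Wearable volume V_lim = h_lim·A = 1.238e-05 · 4.872e-05 = 6.031e-10 m³.
Life L = V_lim·H/(K·W) = 6.031e-10 · 3.602e+09 / (4.467e-07 · 1588) = 3063 m.

value=3063 m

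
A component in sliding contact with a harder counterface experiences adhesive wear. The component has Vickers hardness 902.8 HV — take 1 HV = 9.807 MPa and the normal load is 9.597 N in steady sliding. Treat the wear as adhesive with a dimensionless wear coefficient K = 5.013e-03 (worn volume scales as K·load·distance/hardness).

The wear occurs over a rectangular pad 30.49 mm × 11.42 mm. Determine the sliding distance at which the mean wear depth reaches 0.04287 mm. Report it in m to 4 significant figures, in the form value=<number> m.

value=2747 m

Intermediate values are displayed rounded. Each operation carries full precision, and rounded just once to 4 significant figures.
Hardness H = 902.8 HV × 9.807 MPa/HV = 8854 MPa = 8.854e+09 Pa.
Pad sides 30.49 mm × 11.42 mm = 0.03049 m × 0.01142 m. Contact area A = 0.03049 m × 0.01142 m = 3.482e-04 m².
Depth limit h_lim = 0.04287 mm = 4.287e-05 m.
Restated in SI base units: W = 9.597 N, H = 8.854e+09 Pa, K = 5.013e-03.
At the depth limit, V_lim = h_lim·A = 4.287e-05 · 3.482e-04 = 1.493e-08 m³.
Sliding life L = V_lim·H/(K·W) = 1.493e-08 · 8.854e+09 / (5.013e-03 · 9.597) = 2747 m.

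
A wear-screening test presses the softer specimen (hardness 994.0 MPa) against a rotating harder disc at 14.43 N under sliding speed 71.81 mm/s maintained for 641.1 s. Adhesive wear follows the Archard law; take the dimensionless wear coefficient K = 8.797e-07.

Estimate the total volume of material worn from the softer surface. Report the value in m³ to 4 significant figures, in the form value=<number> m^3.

Every step holds full precision — the intermediates appear rounded, and one last rounding, at 4 significant digits.
Sliding speed v = 71.81 mm/s = 0.07181 m/s. Distance L = v·t = 0.07181 m/s × 641.1 s = 46.04 m.
Hardness H = 994.0 MPa = 9.940e+08 Pa.
Collected in SI base units: W = 14.43 N, H = 9.940e+08 Pa, K = 8.797e-07.
Wear volume V = K·W·L/H = 8.797e-07 · 14.43 · 46.04 / 9.940e+08 = 5.879e-13 m³.

value=5.879e-13 m^3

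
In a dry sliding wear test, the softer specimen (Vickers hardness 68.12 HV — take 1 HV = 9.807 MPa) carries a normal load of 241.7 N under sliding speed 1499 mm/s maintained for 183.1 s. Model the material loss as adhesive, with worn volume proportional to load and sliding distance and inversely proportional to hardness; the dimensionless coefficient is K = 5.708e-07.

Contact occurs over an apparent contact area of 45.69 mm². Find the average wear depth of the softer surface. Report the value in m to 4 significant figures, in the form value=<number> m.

All arithmetic carries exact precision. Intermediates are shown rounded, and rounded once at the end, at 4 significant digits.
Sliding speed v = 1499 mm/s = 1.499 m/s. Distance L = v·t = 1.499 m/s × 183.1 s = 274.5 m.
Hardness H = 68.12 HV × 9.807 MPa/HV = 668.1 MPa = 6.681e+08 Pa.
Contact area A = 45.69 mm² = 4.569e-05 m².
In SI base units: W = 241.7 N, H = 6.681e+08 Pa, K = 5.708e-07.
Archard volume V = K·W·L/H = 5.708e-07 · 241.7 · 274.5 / 6.681e+08 = 5.668e-11 m³.
Depth h = V/A = 5.668e-11 / 4.569e-05 = 1.241e-06 m.

value=1.241e-06 m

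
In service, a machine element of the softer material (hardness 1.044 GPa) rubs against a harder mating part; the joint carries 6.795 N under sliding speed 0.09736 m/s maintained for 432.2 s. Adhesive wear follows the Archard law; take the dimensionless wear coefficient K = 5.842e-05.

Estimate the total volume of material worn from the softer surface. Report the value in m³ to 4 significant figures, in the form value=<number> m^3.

Every step carries exact precision; intermediate values appear rounded. Rounded once at the end: 4 significant digits.
The distance L = v·t = 0.09736 m/s × 432.2 s = 42.08 m.
Hardness H = 1.044 GPa = 1.044e+09 Pa.
Restated in SI base units: W = 6.795 N, H = 1.044e+09 Pa, K = 5.842e-05.
Archard relation: V = K·W·L/H = 5.842e-05 · 6.795 · 42.08 / 1.044e+09 = 1.600e-11 m³.

value=1.600e-11 m^3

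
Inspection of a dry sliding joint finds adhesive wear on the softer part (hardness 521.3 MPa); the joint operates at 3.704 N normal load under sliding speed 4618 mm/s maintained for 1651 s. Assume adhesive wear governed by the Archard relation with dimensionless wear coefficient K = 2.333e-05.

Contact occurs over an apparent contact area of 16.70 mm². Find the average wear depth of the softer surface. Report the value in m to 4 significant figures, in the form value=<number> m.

value=7.568e-05 m

The computation holds full float precision. Intermediates are shown rounded — a lone final rounding to four significant digits.
Sliding speed v = 4618 mm/s = 4.618 m/s. Path length L = v·t = 4.618 m/s × 1651 s = 7624 m.
Hardness H = 521.3 MPa = 5.213e+08 Pa.
Contact area A = 16.70 mm² = 1.670e-05 m².
Collected in SI base units: W = 3.704 N, H = 5.213e+08 Pa, K = 2.333e-05.
Worn volume V = K·W·L/H = 2.333e-05 · 3.704 · 7624 / 5.213e+08 = 1.264e-09 m³.
Depth h = V/A = 1.264e-09 / 1.670e-05 = 7.568e-05 m.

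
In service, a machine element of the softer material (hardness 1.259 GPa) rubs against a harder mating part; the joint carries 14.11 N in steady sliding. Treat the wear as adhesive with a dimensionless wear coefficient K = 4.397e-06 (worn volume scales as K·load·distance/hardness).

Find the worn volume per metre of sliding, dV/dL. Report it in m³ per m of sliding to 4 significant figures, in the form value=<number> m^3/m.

value=4.928e-14 m^3/m

Every step holds exact precision — displayed values are rounded — rounded just once, at 4 significant figures.
Hardness H = 1.259 GPa = 1.259e+09 Pa.
In SI base units: W = 14.11 N, H = 1.259e+09 Pa, K = 4.397e-06.
Rate of wear dV/dL = K·W/H, so: 4.397e-06 · 14.11 / 1.259e+09 = 4.928e-14 m³/m.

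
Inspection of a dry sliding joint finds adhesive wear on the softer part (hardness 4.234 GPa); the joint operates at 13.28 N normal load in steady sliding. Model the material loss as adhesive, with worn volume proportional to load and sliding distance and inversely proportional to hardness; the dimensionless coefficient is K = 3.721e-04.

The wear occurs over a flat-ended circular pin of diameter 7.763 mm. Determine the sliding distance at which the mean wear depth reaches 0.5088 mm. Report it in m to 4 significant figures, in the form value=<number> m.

The algebra carries full precision — the intermediates are printed rounded. Rounded once at the end: 4 significant figures.
Hardness H = 4.234 GPa = 4.234e+09 Pa.
Pin diameter d = 7.763 mm = 0.007763 m. Contact area A = π·d²/4 = π·(0.007763 m)²/4 = 4.733e-05 m².
Depth limit h_lim = 0.5088 mm = 5.088e-04 m.
Working in SI base units: W = 13.28 N, H = 4.234e+09 Pa, K = 3.721e-04.
Limit volume V_lim = h_lim·A = 5.088e-04 · 4.733e-05 = 2.408e-08 m³.
Inverting, life L = V_lim·H/(K·W) = 2.408e-08 · 4.234e+09 / (3.721e-04 · 13.28) = 2.063e+04 m.

value=2.063e+04 m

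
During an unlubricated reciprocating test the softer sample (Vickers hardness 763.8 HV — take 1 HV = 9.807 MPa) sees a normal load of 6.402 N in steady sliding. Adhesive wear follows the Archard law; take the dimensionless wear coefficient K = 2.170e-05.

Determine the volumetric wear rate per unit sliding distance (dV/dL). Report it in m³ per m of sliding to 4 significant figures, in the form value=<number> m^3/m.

All working math keeps full float precision, and intermediates are printed rounded; rounded just once: 4 significant digits.
Convert: Hardness H = 763.8 HV × 9.807 MPa/HV = 7491 MPa = 7.491e+09 Pa.
In SI base units, W = 6.402 N, H = 7.491e+09 Pa, K = 2.170e-05.
The wear rate dV/dL = K·W/H (independent of L): 2.170e-05 · 6.402 / 7.491e+09 = 1.855e-14 m³/m.

value=1.855e-14 m^3/m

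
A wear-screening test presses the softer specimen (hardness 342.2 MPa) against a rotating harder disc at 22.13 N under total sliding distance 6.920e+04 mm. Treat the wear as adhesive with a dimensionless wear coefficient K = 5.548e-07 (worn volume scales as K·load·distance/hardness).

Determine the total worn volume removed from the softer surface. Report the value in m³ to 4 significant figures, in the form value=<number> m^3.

The intermediates appear rounded — all working math runs at full float precision, and a lone final rounding: four significant digits.
Convert: Distance L = 6.920e+04 mm = 69.20 m.
Convert: Hardness H = 342.2 MPa = 3.422e+08 Pa.
In SI base units, W = 22.13 N, H = 3.422e+08 Pa, K = 5.548e-07.
Archard volume V = K·W·L/H = 5.548e-07 · 22.13 · 69.20 / 3.422e+08 = 2.483e-12 m³.

value=2.483e-12 m^3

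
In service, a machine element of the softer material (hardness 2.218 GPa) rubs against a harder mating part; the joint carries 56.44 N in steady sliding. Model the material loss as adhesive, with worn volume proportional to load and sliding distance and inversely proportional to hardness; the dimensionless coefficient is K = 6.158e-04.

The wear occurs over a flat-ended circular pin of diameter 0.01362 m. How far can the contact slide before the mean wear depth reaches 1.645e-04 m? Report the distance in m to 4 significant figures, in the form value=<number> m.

The computation runs at full float precision — shown intermediates are rounded; a single final rounding, at 4 significant digits.
Convert: Hardness H = 2.218 GPa = 2.218e+09 Pa.
Convert: Contact area A = π·d²/4 = π·(0.01362 m)²/4 = 1.457e-04 m².
Restated in SI base units: W = 56.44 N, H = 2.218e+09 Pa, K = 6.158e-04.
Wearable volume V_lim = h_lim·A = 1.645e-04 · 1.457e-04 = 2.397e-08 m³.
Inverting, life L = V_lim·H/(K·W) = 2.397e-08 · 2.218e+09 / (6.158e-04 · 56.44) = 1529 m.

value=1529 m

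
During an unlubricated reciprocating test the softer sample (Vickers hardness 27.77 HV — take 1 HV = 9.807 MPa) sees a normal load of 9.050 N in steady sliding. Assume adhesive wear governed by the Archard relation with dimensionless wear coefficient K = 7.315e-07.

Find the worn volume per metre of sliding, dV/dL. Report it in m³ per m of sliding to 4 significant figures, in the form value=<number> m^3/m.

value=2.431e-14 m^3/m

Printed values are rounded. The algebra runs at exact precision. Rounded once at the end: 4 significant digits.
Convert: Hardness H = 27.77 HV × 9.807 MPa/HV = 272.3 MPa = 2.723e+08 Pa.
Working in SI base units: W = 9.050 N, H = 2.723e+08 Pa, K = 7.315e-07.
Sliding wear rate dV/dL = K·W/H (no L dependence): 7.315e-07 · 9.050 / 2.723e+08 = 2.431e-14 m³/m.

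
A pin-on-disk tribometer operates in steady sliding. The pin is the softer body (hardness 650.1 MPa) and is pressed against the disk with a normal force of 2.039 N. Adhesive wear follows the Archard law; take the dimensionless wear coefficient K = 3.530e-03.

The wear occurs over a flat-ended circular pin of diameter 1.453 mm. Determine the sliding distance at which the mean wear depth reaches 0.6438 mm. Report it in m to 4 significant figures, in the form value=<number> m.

Intermediate values are shown rounded, and all working math maintains full precision. Rounded just once, at 4 significant figures.
Hardness H = 650.1 MPa = 6.501e+08 Pa.
Pin diameter d = 1.453 mm = 0.001453 m. Contact area A = π·d²/4 = π·(0.001453 m)²/4 = 1.658e-06 m².
Depth limit h_lim = 0.6438 mm = 6.438e-04 m.
Restated in SI base units: W = 2.039 N, H = 6.501e+08 Pa, K = 3.530e-03.
Allowed volume V_lim = h_lim·A = 6.438e-04 · 1.658e-06 = 1.068e-09 m³.
So the life L = V_lim·H/(K·W) = 1.068e-09 · 6.501e+08 / (3.530e-03 · 2.039) = 96.42 m.

value=96.42 m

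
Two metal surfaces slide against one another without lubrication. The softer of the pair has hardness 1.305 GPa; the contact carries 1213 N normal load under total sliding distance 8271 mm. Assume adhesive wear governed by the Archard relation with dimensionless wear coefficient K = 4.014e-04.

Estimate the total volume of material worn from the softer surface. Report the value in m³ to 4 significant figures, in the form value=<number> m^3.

All working math holds full precision. Intermediate values are shown rounded; rounded once at the end: 4 significant digits.
Sliding distance L = 8271 mm = 8.271 m.
Hardness H = 1.305 GPa = 1.305e+09 Pa.
SI base units throughout: W = 1213 N, H = 1.305e+09 Pa, K = 4.014e-04.
Wear volume V = K·W·L/H = 4.014e-04 · 1213 · 8.271 / 1.305e+09 = 3.086e-09 m³.

value=3.086e-09 m^3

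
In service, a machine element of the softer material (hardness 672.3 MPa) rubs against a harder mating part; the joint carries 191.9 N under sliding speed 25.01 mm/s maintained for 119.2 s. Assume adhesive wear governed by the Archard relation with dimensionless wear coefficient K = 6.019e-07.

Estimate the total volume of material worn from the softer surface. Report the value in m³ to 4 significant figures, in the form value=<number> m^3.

Intermediate values are shown rounded; each operation holds full precision. Rounded just once, at four significant digits.
Sliding speed v = 25.01 mm/s = 0.02501 m/s. The distance L = v·t = 0.02501 m/s × 119.2 s = 2.981 m.
Hardness H = 672.3 MPa = 6.723e+08 Pa.
Working in SI base units: W = 191.9 N, H = 6.723e+08 Pa, K = 6.019e-07.
Apply Archard: V = K·W·L/H = 6.019e-07 · 191.9 · 2.981 / 6.723e+08 = 5.122e-13 m³.

value=5.122e-13 m^3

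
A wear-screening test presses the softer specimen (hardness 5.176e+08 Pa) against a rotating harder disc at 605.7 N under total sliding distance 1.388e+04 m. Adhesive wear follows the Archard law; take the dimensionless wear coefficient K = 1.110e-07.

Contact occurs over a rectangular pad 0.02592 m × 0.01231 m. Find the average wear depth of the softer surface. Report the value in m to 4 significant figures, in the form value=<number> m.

The intermediates are displayed rounded — all arithmetic keeps exact precision — one final rounding, at 4 significant digits.
Convert: Contact area A = 0.02592 m × 0.01231 m = 3.191e-04 m².
Expressed in SI base units: W = 605.7 N, H = 5.176e+08 Pa, K = 1.110e-07.
Apply Archard: V = K·W·L/H = 1.110e-07 · 605.7 · 1.388e+04 / 5.176e+08 = 1.803e-09 m³.
Mean depth h = V/A = 1.803e-09 / 3.191e-04 = 5.650e-06 m.

value=5.650e-06 m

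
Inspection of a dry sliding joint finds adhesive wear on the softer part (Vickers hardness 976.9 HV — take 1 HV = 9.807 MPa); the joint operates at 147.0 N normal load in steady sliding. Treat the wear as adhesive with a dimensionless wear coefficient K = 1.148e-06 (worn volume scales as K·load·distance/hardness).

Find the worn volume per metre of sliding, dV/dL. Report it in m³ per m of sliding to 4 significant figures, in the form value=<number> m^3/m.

The computation maintains full float precision; the intermediates appear rounded, and one final rounding to four significant digits.
Convert: Hardness H = 976.9 HV × 9.807 MPa/HV = 9580 MPa = 9.580e+09 Pa.
Expressed in SI base units: W = 147.0 N, H = 9.580e+09 Pa, K = 1.148e-06.
Rate of wear dV/dL = K·W/H: 1.148e-06 · 147.0 / 9.580e+09 = 1.761e-14 m³/m.

value=1.761e-14 m^3/m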